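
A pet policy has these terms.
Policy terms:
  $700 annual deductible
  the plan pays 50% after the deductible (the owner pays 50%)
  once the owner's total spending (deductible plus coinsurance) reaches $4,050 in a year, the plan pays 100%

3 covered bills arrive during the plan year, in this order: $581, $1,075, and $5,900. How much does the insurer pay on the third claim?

$3,028

Claim 1 ($581): fully absorbed by the deductible. Cost to owner: $581. OOP to date $581. Insurer: $581 − $581 = $0.
Claim 2 ($1,075): $119 to deductible, leaving $956; 50% of $956 = $478. Owner pays $597; OOP now $1,178. Insurer: $1,075 − $597 = $478.
Claim 3 ($5,900): 50% coinsurance on $5,900 = $2,950. OOP would hit $4,128 > $4,050, so the cap limits the owner to $4,050 − $1,178 = $2,872. Insurer: $5,900 − $2,872 = $3,028.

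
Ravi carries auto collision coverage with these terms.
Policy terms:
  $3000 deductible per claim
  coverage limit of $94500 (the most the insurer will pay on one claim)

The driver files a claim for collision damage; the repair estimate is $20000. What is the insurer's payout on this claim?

Subtract the deductible: $20000 − $3000 = $17000.
$17000 is within the $94500 limit, so the insurer pays $17000.

$17000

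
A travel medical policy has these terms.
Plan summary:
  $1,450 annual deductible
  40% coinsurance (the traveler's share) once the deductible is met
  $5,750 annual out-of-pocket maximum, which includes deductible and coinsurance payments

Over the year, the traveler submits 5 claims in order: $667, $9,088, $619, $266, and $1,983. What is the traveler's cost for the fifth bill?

Claim 1 — $667: all of it applies to the deductible. Traveler owes $667 (running OOP $667).
Claim 2 — $9,088: $783 finishes the deductible; $8,305 goes to coinsurance; traveler's 40% is $3,322. Traveler owes $4,105 (running OOP $4,772).
Claim 3 — $619: deductible met; 40% of $619 = $247.60. Traveler pays $247.60; OOP now $5,019.60.
Claim 4 — $266: 40% coinsurance on $266 = $106.40. Cost to traveler: $106.40. OOP to date $5,126.
Claim 5 — $1,983: deductible met; 40% of $1,983 = $793.20. OOP would hit $5,919.20 > $5,750, so the cap limits the traveler to $5,750 − $5,126 = $624.

$624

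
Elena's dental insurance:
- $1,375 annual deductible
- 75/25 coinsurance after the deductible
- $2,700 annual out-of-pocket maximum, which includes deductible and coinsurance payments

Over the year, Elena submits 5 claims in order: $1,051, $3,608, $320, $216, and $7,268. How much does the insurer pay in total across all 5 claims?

Claim 1 ($1,051): fully absorbed by the deductible. Cost to patient: $1,051. OOP to date $1,051. Plan pays $1,051 − $1,051 = $0.
Claim 2 ($3,608): $324 finishes the deductible; $3,284 goes to coinsurance; patient's 25% is $821. Cost to patient: $1,145. OOP to date $2,196. Plan pays $3,608 − $1,145 = $2,463.
Claim 3 ($320): deductible met; 25% of $320 = $80. Patient pays $80; OOP now $2,276. Insurer: $320 − $80 = $240.
Claim 4 ($216): deductible met; 25% of $216 = $54. Patient pays $54; OOP now $2,330. Plan pays $216 − $54 = $162.
Claim 5 ($7,268): deductible met; 25% of $7,268 = $1,817. That would push OOP to $4,147, over the $2,700 cap, so patient pays $2,700 − $2,330 = $370. Insurer: $7,268 − $370 = $6,898.
Insurer total = bills − patient's total = $12,463 − $2,700 = $9,763.

$9,763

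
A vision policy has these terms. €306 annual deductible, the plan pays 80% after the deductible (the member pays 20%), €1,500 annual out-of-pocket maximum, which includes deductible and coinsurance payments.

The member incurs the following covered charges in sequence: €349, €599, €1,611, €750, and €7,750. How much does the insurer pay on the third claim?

€1,288.80

Claim 1 — €349: deductible takes €306, €43 remains; coinsurance €43 × 20% = €8.60. Cost to member: €314.60. OOP to date €314.60. Plan pays €349 − €314.60 = €34.40.
Claim 2 — €599: deductible already satisfied, so member's share is 20% × €599 = €119.80. Member pays €119.80; OOP now €434.40. Plan pays €599 − €119.80 = €479.20.
Claim 3 — €1,611: 20% coinsurance on €1,611 = €322.20. Member owes €322.20 (running OOP €756.60). Insurer: €1,611 − €322.20 = €1,288.80.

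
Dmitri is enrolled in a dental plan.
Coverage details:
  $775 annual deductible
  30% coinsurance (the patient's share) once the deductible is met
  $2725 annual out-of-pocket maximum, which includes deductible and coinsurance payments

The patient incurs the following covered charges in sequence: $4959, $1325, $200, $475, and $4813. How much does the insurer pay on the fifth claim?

$4718.20

Claim 1 — $4959: $775 finishes the deductible; $4184 goes to coinsurance; coinsurance $4184 × 30% = $1255.20. Patient owes $2030.20 (running OOP $2030.20). Insurer: $4959 − $2030.20 = $2928.80.
Claim 2 — $1325: 30% coinsurance on $1325 = $397.50. Patient pays $397.50; OOP now $2427.70. Plan pays $1325 − $397.50 = $927.50.
Claim 3 — $200: deductible already satisfied, so patient's share is 30% × $200 = $60. Patient pays $60; OOP now $2487.70. Plan pays $200 − $60 = $140.
Claim 4 — $475: deductible already satisfied, so patient's share is 30% × $475 = $142.50. Cost to patient: $142.50. OOP to date $2630.20. Plan pays $475 − $142.50 = $332.50.
Claim 5 — $4813: deductible already satisfied, so patient's share is 30% × $4813 = $1443.90. That would push OOP to $4074.10, over the $2725 cap, so patient pays $2725 − $2630.20 = $94.80. Plan pays $4813 − $94.80 = $4718.20.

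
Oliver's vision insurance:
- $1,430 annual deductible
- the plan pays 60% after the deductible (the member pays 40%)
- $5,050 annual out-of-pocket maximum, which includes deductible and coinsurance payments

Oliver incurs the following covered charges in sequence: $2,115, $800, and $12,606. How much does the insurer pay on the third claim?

$9,580

Claim 1 — $2,115: deductible takes $1,430, $685 remains; 40% of $685 = $274. Member owes $1,704 (running OOP $1,704). Insurer: $2,115 − $1,704 = $411.
Claim 2 — $800: deductible already satisfied, so member's share is 40% × $800 = $320. Member pays $320; OOP now $2,024. Insurer: $800 − $320 = $480.
Claim 3 — $12,606: deductible met; 40% of $12,606 = $5,042.40. Adding that to $2,024 gives $7,066.40, past the $5,050 cap; member pays only $5,050 − $2,024 = $3,026. Plan pays $12,606 − $3,026 = $9,580.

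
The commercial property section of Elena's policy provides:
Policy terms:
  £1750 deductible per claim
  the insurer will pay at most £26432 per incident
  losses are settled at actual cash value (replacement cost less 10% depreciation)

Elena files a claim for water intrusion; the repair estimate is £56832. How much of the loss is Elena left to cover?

Depreciate 10%: the covered value is £56832 × 0.9 = £51148.80.
Subtract the deductible: £51148.80 − £1750 = £49398.80.
The £26432 per-incident cap binds; insurer pays £26432.
Out of pocket: £56832 − £26432 = £30400.

£30400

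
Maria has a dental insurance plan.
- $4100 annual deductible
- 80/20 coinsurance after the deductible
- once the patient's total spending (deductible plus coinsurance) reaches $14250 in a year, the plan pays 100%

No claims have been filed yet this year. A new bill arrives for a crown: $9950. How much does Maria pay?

$5270

The full $4100 deductible is still open; $4100 of this bill applies to it.
The remaining $5850 (= $9950 − $4100) moves to coinsurance.
Coinsurance: $5850 × 20% = $1170.
That puts the patient's cost at $4100 + $1170 = $5270 before any cap.
Total out-of-pocket so far would be $0 + $5270 = $5270, below the $14250 cap — no reduction.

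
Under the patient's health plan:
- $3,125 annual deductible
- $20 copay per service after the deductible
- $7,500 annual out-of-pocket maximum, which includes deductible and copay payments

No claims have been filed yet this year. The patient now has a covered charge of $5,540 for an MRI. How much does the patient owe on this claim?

$3,145

Deductible not yet touched, so the first $3,125 of the bill goes to the deductible.
The remaining $2,415 (= $5,540 − $3,125) moves to the copay.
Copay on this service: $20.
Patient responsibility before any cap: $3,125 + $20 = $3,145.
Total out-of-pocket so far would be $0 + $3,145 = $3,145, below the $7,500 cap — no reduction.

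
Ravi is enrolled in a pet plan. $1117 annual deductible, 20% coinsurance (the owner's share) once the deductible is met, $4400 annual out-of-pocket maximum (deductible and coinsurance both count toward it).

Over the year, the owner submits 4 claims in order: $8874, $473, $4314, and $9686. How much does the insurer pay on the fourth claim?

#1 ($8874): $1117 to deductible, leaving $7757; coinsurance $7757 × 20% = $1551.40. Cost to owner: $2668.40. OOP to date $2668.40. Plan pays $8874 − $2668.40 = $6205.60.
#2 ($473): deductible already satisfied, so owner's share is 20% × $473 = $94.60. Owner owes $94.60 (running OOP $2763). Insurer: $473 − $94.60 = $378.40.
#3 ($4314): deductible already satisfied, so owner's share is 20% × $4314 = $862.80. Cost to owner: $862.80. OOP to date $3625.80. Insurer: $4314 − $862.80 = $3451.20.
#4 ($9686): 20% coinsurance on $9686 = $1937.20. OOP would hit $5563 > $4400, so the cap limits the owner to $4400 − $3625.80 = $774.20. Insurer: $9686 − $774.20 = $8911.80.

$8911.80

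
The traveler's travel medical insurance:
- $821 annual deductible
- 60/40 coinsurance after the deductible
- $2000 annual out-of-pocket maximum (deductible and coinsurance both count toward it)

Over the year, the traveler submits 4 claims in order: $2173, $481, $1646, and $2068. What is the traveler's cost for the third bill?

Bill 1, $2173: $821 to deductible, leaving $1352; traveler's 40% is $540.80. Traveler pays $1361.80; OOP now $1361.80.
Bill 2, $481: deductible already satisfied, so traveler's share is 40% × $481 = $192.40. Traveler owes $192.40 (running OOP $1554.20).
Bill 3, $1646: deductible already satisfied, so traveler's share is 40% × $1646 = $658.40. Adding that to $1554.20 gives $2212.60, past the $2000 cap; traveler pays only $2000 − $1554.20 = $445.80.

$445.80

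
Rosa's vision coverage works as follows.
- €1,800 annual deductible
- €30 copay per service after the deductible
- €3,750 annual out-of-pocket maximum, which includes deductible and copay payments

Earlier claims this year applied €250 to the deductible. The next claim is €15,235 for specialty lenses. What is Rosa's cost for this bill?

€250 of the €1,800 deductible is already met, leaving €1,550.
The remaining €13,685 (= €15,235 − €1,550) moves to the copay.
Copay on this service: €30.
That puts the member's cost at €1,550 + €30 = €1,580 before any cap.
Year-to-date out-of-pocket becomes €250 + €1,580 = €1,830, still under the €3,750 maximum, so no cap applies.

€1,580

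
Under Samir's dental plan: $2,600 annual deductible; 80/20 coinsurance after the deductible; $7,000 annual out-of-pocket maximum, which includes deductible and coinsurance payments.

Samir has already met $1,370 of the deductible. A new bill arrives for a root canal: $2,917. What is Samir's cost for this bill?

Deductible still to meet: $2,600 − $1,370 = $1,230.
After the $1,230 deductible portion, $2,917 − $1,230 = $1,687 is subject to coinsurance.
Coinsurance: $1,687 × 20% = $337.40.
Patient responsibility before any cap: $1,230 + $337.40 = $1,567.40.
Cumulative spending $1,370 + $1,567.40 = $2,937.40 stays under the $7,000 maximum.

$1,567.40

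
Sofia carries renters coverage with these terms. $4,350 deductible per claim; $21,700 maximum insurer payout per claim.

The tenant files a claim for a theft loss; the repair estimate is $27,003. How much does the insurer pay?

Subtract the deductible: $27,003 − $4,350 = $22,653.
$22,653 exceeds the $21,700 limit, so the insurer pays the limit: $21,700.

$21,700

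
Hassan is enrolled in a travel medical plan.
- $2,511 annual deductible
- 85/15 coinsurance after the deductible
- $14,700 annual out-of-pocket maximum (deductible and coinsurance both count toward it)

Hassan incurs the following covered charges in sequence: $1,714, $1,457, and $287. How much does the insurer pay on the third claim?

Claim 1 — $1,714: fully absorbed by the deductible. Traveler pays $1,714; OOP now $1,714. Plan pays $1,714 − $1,714 = $0.
Claim 2 — $1,457: $797 finishes the deductible; $660 goes to coinsurance; 15% of $660 = $99. Traveler owes $896 (running OOP $2,610). Insurer: $1,457 − $896 = $561.
Claim 3 — $287: 15% coinsurance on $287 = $43.05. Traveler owes $43.05 (running OOP $2,653.05). Insurer: $287 − $43.05 = $243.95.

$243.95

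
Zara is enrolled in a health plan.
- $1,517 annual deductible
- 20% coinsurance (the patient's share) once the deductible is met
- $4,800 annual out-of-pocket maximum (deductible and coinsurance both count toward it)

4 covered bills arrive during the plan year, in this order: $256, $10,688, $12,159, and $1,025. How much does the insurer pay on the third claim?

#1 ($256): fully absorbed by the deductible. Patient pays $256; OOP now $256. Plan pays $256 − $256 = $0.
#2 ($10,688): $1,261 finishes the deductible; $9,427 goes to coinsurance; patient's 20% is $1,885.40. Patient pays $3,146.40; OOP now $3,402.40. Plan pays $10,688 − $3,146.40 = $7,541.60.
#3 ($12,159): deductible already satisfied, so patient's share is 20% × $12,159 = $2,431.80. OOP would hit $5,834.20 > $4,800, so the cap limits the patient to $4,800 − $3,402.40 = $1,397.60. Plan pays $12,159 − $1,397.60 = $10,761.40.

$10,761.40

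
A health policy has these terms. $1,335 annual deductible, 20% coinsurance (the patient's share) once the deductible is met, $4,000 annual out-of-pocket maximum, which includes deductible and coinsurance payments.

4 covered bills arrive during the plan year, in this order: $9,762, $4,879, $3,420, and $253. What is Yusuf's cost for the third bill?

Claim 1 ($9,762): deductible takes $1,335, $8,427 remains; 20% of $8,427 = $1,685.40. Cost to patient: $3,020.40. OOP to date $3,020.40.
Claim 2 ($4,879): deductible already satisfied, so patient's share is 20% × $4,879 = $975.80. Patient pays $975.80; OOP now $3,996.20.
Claim 3 ($3,420): 20% coinsurance on $3,420 = $684. That would push OOP to $4,680.20, over the $4,000 cap, so patient pays $4,000 − $3,996.20 = $3.80.

$3.80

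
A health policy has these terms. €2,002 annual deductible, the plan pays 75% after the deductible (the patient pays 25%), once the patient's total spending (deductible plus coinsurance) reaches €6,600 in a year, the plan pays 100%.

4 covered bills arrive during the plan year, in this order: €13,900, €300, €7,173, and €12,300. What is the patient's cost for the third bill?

€1,548.50

Claim 1 (€13,900): deductible takes €2,002, €11,898 remains; coinsurance €11,898 × 25% = €2,974.50. Patient owes €4,976.50 (running OOP €4,976.50).
Claim 2 (€300): deductible met; 25% of €300 = €75. Cost to patient: €75. OOP to date €5,051.50.
Claim 3 (€7,173): deductible already satisfied, so patient's share is 25% × €7,173 = €1,793.25. OOP would hit €6,844.75 > €6,600, so the cap limits the patient to €6,600 − €5,051.50 = €1,548.50.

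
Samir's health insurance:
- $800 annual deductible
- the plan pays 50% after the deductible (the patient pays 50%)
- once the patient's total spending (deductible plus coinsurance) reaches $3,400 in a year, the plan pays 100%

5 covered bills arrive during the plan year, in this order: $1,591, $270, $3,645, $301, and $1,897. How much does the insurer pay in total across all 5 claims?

Claim 1 ($1,591): $800 to deductible, leaving $791; 50% of $791 = $395.50. Cost to patient: $1,195.50. OOP to date $1,195.50. Plan pays $1,591 − $1,195.50 = $395.50.
Claim 2 ($270): deductible met; 50% of $270 = $135. Cost to patient: $135. OOP to date $1,330.50. Insurer: $270 − $135 = $135.
Claim 3 ($3,645): deductible met; 50% of $3,645 = $1,822.50. Patient owes $1,822.50 (running OOP $3,153). Insurer: $3,645 − $1,822.50 = $1,822.50.
Claim 4 ($301): deductible met; 50% of $301 = $150.50. Patient owes $150.50 (running OOP $3,303.50). Plan pays $301 − $150.50 = $150.50.
Claim 5 ($1,897): deductible already satisfied, so patient's share is 50% × $1,897 = $948.50. Adding that to $3,303.50 gives $4,252, past the $3,400 cap; patient pays only $3,400 − $3,303.50 = $96.50. Plan pays $1,897 − $96.50 = $1,800.50.
Insurer total = bills − patient's total = $7,704 − $3,400 = $4,304.

$4,304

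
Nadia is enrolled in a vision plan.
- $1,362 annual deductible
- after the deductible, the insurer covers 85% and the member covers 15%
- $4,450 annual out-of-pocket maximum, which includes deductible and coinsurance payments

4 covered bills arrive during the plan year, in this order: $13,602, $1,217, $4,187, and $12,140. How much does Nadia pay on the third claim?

$628.05

Bill 1, $13,602: $1,362 finishes the deductible; $12,240 goes to coinsurance; member's 15% is $1,836. Cost to member: $3,198. OOP to date $3,198.
Bill 2, $1,217: deductible met; 15% of $1,217 = $182.55. Member owes $182.55 (running OOP $3,380.55).
Bill 3, $4,187: deductible met; 15% of $4,187 = $628.05. Cost to member: $628.05. OOP to date $4,008.60.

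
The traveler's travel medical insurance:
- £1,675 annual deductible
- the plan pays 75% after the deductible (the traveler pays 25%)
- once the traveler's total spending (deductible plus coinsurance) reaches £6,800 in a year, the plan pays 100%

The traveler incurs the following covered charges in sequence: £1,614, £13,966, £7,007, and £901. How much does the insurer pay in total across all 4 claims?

£16,688

Claim 1 (£1,614): fully absorbed by the deductible. Traveler pays £1,614; OOP now £1,614. Plan pays £1,614 − £1,614 = £0.
Claim 2 (£13,966): £61 to deductible, leaving £13,905; traveler's 25% is £3,476.25. Traveler owes £3,537.25 (running OOP £5,151.25). Plan pays £13,966 − £3,537.25 = £10,428.75.
Claim 3 (£7,007): deductible already satisfied, so traveler's share is 25% × £7,007 = £1,751.75. Adding that to £5,151.25 gives £6,903, past the £6,800 cap; traveler pays only £6,800 − £5,151.25 = £1,648.75. Insurer: £7,007 − £1,648.75 = £5,358.25.
Claim 4 (£901): deductible met; 25% of £901 = £225.25. That would push OOP to £7,025.25, over the £6,800 cap, so traveler pays £6,800 − £6,800 = £0. Insurer: £901 − £0 = £901.
Insurer total: £0 + £10,428.75 + £5,358.25 + £901 = £16,688.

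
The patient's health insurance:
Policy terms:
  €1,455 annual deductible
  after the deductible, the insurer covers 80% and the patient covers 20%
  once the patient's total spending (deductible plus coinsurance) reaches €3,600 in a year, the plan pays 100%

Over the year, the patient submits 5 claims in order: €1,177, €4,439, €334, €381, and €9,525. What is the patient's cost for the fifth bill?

#1 (€1,177): fully absorbed by the deductible. Cost to patient: €1,177. OOP to date €1,177.
#2 (€4,439): €278 finishes the deductible; €4,161 goes to coinsurance; patient's 20% is €832.20. Patient owes €1,110.20 (running OOP €2,287.20).
#3 (€334): 20% coinsurance on €334 = €66.80. Cost to patient: €66.80. OOP to date €2,354.
#4 (€381): deductible met; 20% of €381 = €76.20. Patient pays €76.20; OOP now €2,430.20.
#5 (€9,525): 20% coinsurance on €9,525 = €1,905. Adding that to €2,430.20 gives €4,335.20, past the €3,600 cap; patient pays only €3,600 − €2,430.20 = €1,169.80.

€1,169.80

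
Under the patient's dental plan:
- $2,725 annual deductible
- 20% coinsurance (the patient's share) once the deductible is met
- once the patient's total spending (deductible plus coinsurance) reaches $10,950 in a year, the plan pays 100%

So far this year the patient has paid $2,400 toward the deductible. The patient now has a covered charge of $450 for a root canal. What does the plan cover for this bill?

$100

$2,400 of the $2,725 deductible is already met, leaving $325.
The remaining $125 (= $450 − $325) moves to coinsurance.
Coinsurance: $125 × 20% = $25.
That puts the patient's cost at $325 + $25 = $350 before any cap.
Year-to-date out-of-pocket becomes $2,400 + $350 = $2,750, still under the $10,950 maximum, so no cap applies.
Insurer pays the balance: $450 − $350 = $100.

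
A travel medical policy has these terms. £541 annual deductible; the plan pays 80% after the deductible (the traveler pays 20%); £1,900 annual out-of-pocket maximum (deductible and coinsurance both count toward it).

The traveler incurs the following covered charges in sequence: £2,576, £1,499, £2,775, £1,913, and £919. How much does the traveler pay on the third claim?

Claim 1 (£2,576): deductible takes £541, £2,035 remains; 20% of £2,035 = £407. Traveler owes £948 (running OOP £948).
Claim 2 (£1,499): 20% coinsurance on £1,499 = £299.80. Traveler owes £299.80 (running OOP £1,247.80).
Claim 3 (£2,775): deductible met; 20% of £2,775 = £555. Traveler pays £555; OOP now £1,802.80.

£555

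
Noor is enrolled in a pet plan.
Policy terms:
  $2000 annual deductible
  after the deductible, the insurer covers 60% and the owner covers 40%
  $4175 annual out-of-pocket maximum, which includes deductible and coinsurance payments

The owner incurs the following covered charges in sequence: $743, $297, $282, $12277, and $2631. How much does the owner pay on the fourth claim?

Bill 1, $743: all of it applies to the deductible. Owner owes $743 (running OOP $743).
Bill 2, $297: entire amount goes to the deductible. Cost to owner: $297. OOP to date $1040.
Bill 3, $282: all of it applies to the deductible. Owner pays $282; OOP now $1322.
Bill 4, $12277: $678 finishes the deductible; $11599 goes to coinsurance; coinsurance $11599 × 40% = $4639.60. Claim cost before the cap: $678 + $4639.60 = $5317.60. OOP would hit $6639.60 > $4175, so the cap limits the owner to $4175 − $1322 = $2853.

$2853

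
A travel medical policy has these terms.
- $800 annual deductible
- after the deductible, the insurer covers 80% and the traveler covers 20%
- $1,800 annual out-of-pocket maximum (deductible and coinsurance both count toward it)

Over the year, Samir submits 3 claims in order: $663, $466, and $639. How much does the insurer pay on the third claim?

$511.20

Bill 1, $663: all of it applies to the deductible. Traveler owes $663 (running OOP $663). Insurer: $663 − $663 = $0.
Bill 2, $466: $137 to deductible, leaving $329; coinsurance $329 × 20% = $65.80. Cost to traveler: $202.80. OOP to date $865.80. Insurer: $466 − $202.80 = $263.20.
Bill 3, $639: deductible met; 20% of $639 = $127.80. Traveler owes $127.80 (running OOP $993.60). Plan pays $639 − $127.80 = $511.20.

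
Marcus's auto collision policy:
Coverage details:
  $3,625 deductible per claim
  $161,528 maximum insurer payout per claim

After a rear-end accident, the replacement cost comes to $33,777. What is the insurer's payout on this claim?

$30,152

Subtract the deductible: $33,777 − $3,625 = $30,152.
That's under the $161,528 cap, so the insurer reimburses the full $30,152.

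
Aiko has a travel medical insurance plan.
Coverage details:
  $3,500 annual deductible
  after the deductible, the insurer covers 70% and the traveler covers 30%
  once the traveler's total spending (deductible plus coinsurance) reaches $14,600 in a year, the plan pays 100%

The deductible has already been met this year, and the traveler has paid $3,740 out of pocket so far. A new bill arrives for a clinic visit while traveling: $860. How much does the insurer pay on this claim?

$602

With the deductible met, the entire $860 is subject to coinsurance.
Coinsurance: $860 × 30% = $258.
Cumulative spending $3,740 + $258 = $3,998 stays under the $14,600 maximum.
Insurer pays the balance: $860 − $258 = $602.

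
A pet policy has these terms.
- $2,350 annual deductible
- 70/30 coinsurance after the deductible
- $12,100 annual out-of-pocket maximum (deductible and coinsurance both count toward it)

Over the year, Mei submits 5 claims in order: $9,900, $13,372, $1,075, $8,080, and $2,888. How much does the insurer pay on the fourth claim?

$5,656

Claim 1 — $9,900: $2,350 finishes the deductible; $7,550 goes to coinsurance; owner's 30% is $2,265. Owner pays $4,615; OOP now $4,615. Insurer: $9,900 − $4,615 = $5,285.
Claim 2 — $13,372: deductible met; 30% of $13,372 = $4,011.60. Owner pays $4,011.60; OOP now $8,626.60. Plan pays $13,372 − $4,011.60 = $9,360.40.
Claim 3 — $1,075: 30% coinsurance on $1,075 = $322.50. Owner owes $322.50 (running OOP $8,949.10). Plan pays $1,075 − $322.50 = $752.50.
Claim 4 — $8,080: deductible already satisfied, so owner's share is 30% × $8,080 = $2,424. Owner owes $2,424 (running OOP $11,373.10). Plan pays $8,080 − $2,424 = $5,656.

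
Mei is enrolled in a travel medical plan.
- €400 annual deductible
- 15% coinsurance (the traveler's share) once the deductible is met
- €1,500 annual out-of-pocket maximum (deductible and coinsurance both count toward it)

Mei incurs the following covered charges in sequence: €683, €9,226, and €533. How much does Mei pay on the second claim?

€1,057.55

Bill 1, €683: €400 finishes the deductible; €283 goes to coinsurance; traveler's 15% is €42.45. Traveler owes €442.45 (running OOP €442.45).
Bill 2, €9,226: deductible met; 15% of €9,226 = €1,383.90. Adding that to €442.45 gives €1,826.35, past the €1,500 cap; traveler pays only €1,500 − €442.45 = €1,057.55.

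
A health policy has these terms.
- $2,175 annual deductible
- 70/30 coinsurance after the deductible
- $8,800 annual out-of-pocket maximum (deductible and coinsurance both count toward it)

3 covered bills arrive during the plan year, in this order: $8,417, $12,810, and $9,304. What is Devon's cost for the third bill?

Claim 1 — $8,417: deductible takes $2,175, $6,242 remains; 30% of $6,242 = $1,872.60. Patient owes $4,047.60 (running OOP $4,047.60).
Claim 2 — $12,810: deductible already satisfied, so patient's share is 30% × $12,810 = $3,843. Patient pays $3,843; OOP now $7,890.60.
Claim 3 — $9,304: 30% coinsurance on $9,304 = $2,791.20. OOP would hit $10,681.80 > $8,800, so the cap limits the patient to $8,800 − $7,890.60 = $909.40.

$909.40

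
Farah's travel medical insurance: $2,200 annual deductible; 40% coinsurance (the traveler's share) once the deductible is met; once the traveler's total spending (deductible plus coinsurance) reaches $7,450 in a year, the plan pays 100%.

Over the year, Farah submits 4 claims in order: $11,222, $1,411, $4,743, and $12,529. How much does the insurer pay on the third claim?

Bill 1, $11,222: $2,200 finishes the deductible; $9,022 goes to coinsurance; coinsurance $9,022 × 40% = $3,608.80. Traveler owes $5,808.80 (running OOP $5,808.80). Insurer: $11,222 − $5,808.80 = $5,413.20.
Bill 2, $1,411: 40% coinsurance on $1,411 = $564.40. Cost to traveler: $564.40. OOP to date $6,373.20. Plan pays $1,411 − $564.40 = $846.60.
Bill 3, $4,743: deductible already satisfied, so traveler's share is 40% × $4,743 = $1,897.20. OOP would hit $8,270.40 > $7,450, so the cap limits the traveler to $7,450 − $6,373.20 = $1,076.80. Insurer: $4,743 − $1,076.80 = $3,666.20.

$3,666.20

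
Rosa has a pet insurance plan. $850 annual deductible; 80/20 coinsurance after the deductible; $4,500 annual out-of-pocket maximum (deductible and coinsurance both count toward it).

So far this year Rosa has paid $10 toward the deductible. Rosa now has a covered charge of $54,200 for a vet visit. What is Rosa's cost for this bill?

Remaining deductible: $850 − $10 = $840.
The remaining $53,360 (= $54,200 − $840) moves to coinsurance.
20% of $53,360 = $10,672 falls to the owner.
That puts the owner's cost at $840 + $10,672 = $11,512 before any cap.
That would bring total out-of-pocket to $11,522, past the $4,500 cap. The owner is capped at $4,500 − $10 = $4,490 on this claim.

$4,490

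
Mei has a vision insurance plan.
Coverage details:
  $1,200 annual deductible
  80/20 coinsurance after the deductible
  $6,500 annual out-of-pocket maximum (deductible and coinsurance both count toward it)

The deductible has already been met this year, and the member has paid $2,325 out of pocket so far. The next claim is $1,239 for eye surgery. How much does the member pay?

$247.80

With the deductible met, the entire $1,239 is subject to coinsurance.
Coinsurance: $1,239 × 20% = $247.80.
Cumulative spending $2,325 + $247.80 = $2,572.80 stays under the $6,500 maximum.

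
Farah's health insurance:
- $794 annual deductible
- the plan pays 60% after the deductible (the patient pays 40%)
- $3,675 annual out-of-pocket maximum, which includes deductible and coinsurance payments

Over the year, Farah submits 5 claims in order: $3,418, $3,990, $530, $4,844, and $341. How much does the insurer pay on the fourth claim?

Bill 1, $3,418: $794 to deductible, leaving $2,624; coinsurance $2,624 × 40% = $1,049.60. Patient pays $1,843.60; OOP now $1,843.60. Insurer: $3,418 − $1,843.60 = $1,574.40.
Bill 2, $3,990: deductible already satisfied, so patient's share is 40% × $3,990 = $1,596. Patient owes $1,596 (running OOP $3,439.60). Plan pays $3,990 − $1,596 = $2,394.
Bill 3, $530: deductible met; 40% of $530 = $212. Patient owes $212 (running OOP $3,651.60). Insurer: $530 − $212 = $318.
Bill 4, $4,844: 40% coinsurance on $4,844 = $1,937.60. Adding that to $3,651.60 gives $5,589.20, past the $3,675 cap; patient pays only $3,675 − $3,651.60 = $23.40. Insurer: $4,844 − $23.40 = $4,820.60.

$4,820.60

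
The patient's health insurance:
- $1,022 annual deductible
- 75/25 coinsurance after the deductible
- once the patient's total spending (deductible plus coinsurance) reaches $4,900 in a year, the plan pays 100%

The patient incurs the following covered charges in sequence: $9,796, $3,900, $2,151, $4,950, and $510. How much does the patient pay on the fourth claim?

$171.75

Claim 1 ($9,796): deductible takes $1,022, $8,774 remains; 25% of $8,774 = $2,193.50. Patient owes $3,215.50 (running OOP $3,215.50).
Claim 2 ($3,900): deductible met; 25% of $3,900 = $975. Patient pays $975; OOP now $4,190.50.
Claim 3 ($2,151): 25% coinsurance on $2,151 = $537.75. Patient pays $537.75; OOP now $4,728.25.
Claim 4 ($4,950): deductible met; 25% of $4,950 = $1,237.50. That would push OOP to $5,965.75, over the $4,900 cap, so patient pays $4,900 − $4,728.25 = $171.75.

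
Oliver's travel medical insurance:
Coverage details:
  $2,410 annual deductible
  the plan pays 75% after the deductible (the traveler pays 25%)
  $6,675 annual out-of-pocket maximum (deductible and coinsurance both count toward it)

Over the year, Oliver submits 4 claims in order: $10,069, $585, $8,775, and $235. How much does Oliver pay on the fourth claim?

#1 ($10,069): deductible takes $2,410, $7,659 remains; 25% of $7,659 = $1,914.75. Cost to traveler: $4,324.75. OOP to date $4,324.75.
#2 ($585): 25% coinsurance on $585 = $146.25. Traveler pays $146.25; OOP now $4,471.
#3 ($8,775): 25% coinsurance on $8,775 = $2,193.75. Traveler pays $2,193.75; OOP now $6,664.75.
#4 ($235): 25% coinsurance on $235 = $58.75. That would push OOP to $6,723.50, over the $6,675 cap, so traveler pays $6,675 − $6,664.75 = $10.25.

$10.25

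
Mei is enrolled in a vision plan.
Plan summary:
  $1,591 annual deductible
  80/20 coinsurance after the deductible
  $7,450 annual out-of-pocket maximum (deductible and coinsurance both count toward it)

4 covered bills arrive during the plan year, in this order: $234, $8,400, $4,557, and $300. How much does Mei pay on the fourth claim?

#1 ($234): all of it applies to the deductible. Cost to member: $234. OOP to date $234.
#2 ($8,400): deductible takes $1,357, $7,043 remains; member's 20% is $1,408.60. Member owes $2,765.60 (running OOP $2,999.60).
#3 ($4,557): 20% coinsurance on $4,557 = $911.40. Cost to member: $911.40. OOP to date $3,911.
#4 ($300): deductible met; 20% of $300 = $60. Member pays $60; OOP now $3,971.

$60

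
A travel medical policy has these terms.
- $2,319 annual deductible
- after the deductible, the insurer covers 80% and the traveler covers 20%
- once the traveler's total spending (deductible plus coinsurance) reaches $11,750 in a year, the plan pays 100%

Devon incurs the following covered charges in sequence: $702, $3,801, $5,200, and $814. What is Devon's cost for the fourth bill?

#1 ($702): all of it applies to the deductible. Cost to traveler: $702. OOP to date $702.
#2 ($3,801): $1,617 finishes the deductible; $2,184 goes to coinsurance; coinsurance $2,184 × 20% = $436.80. Cost to traveler: $2,053.80. OOP to date $2,755.80.
#3 ($5,200): deductible already satisfied, so traveler's share is 20% × $5,200 = $1,040. Cost to traveler: $1,040. OOP to date $3,795.80.
#4 ($814): deductible met; 20% of $814 = $162.80. Cost to traveler: $162.80. OOP to date $3,958.60.

$162.80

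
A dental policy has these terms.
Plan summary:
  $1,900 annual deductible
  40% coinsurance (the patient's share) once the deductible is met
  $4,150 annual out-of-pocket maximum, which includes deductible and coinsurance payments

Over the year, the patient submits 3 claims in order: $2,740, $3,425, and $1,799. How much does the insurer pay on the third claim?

Bill 1, $2,740: $1,900 to deductible, leaving $840; 40% of $840 = $336. Cost to patient: $2,236. OOP to date $2,236. Insurer: $2,740 − $2,236 = $504.
Bill 2, $3,425: 40% coinsurance on $3,425 = $1,370. Patient owes $1,370 (running OOP $3,606). Plan pays $3,425 − $1,370 = $2,055.
Bill 3, $1,799: deductible met; 40% of $1,799 = $719.60. Adding that to $3,606 gives $4,325.60, past the $4,150 cap; patient pays only $4,150 − $3,606 = $544. Plan pays $1,799 − $544 = $1,255.

$1,255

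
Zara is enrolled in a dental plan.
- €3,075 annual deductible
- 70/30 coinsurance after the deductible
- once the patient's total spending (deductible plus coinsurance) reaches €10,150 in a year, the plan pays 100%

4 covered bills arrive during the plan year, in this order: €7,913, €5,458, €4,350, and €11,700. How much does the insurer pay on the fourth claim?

Bill 1, €7,913: €3,075 to deductible, leaving €4,838; coinsurance €4,838 × 30% = €1,451.40. Patient owes €4,526.40 (running OOP €4,526.40). Plan pays €7,913 − €4,526.40 = €3,386.60.
Bill 2, €5,458: 30% coinsurance on €5,458 = €1,637.40. Patient pays €1,637.40; OOP now €6,163.80. Plan pays €5,458 − €1,637.40 = €3,820.60.
Bill 3, €4,350: 30% coinsurance on €4,350 = €1,305. Cost to patient: €1,305. OOP to date €7,468.80. Plan pays €4,350 − €1,305 = €3,045.
Bill 4, €11,700: 30% coinsurance on €11,700 = €3,510. That would push OOP to €10,978.80, over the €10,150 cap, so patient pays €10,150 − €7,468.80 = €2,681.20. Insurer: €11,700 − €2,681.20 = €9,018.80.

€9,018.80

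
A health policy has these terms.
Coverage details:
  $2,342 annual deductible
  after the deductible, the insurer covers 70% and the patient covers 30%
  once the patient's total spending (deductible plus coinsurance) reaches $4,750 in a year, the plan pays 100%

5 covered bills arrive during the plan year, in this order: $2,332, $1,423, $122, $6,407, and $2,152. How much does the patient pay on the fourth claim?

$1,922.10

Claim 1 ($2,332): fully absorbed by the deductible. Patient pays $2,332; OOP now $2,332.
Claim 2 ($1,423): $10 finishes the deductible; $1,413 goes to coinsurance; patient's 30% is $423.90. Patient owes $433.90 (running OOP $2,765.90).
Claim 3 ($122): deductible met; 30% of $122 = $36.60. Patient pays $36.60; OOP now $2,802.50.
Claim 4 ($6,407): deductible met; 30% of $6,407 = $1,922.10. Cost to patient: $1,922.10. OOP to date $4,724.60.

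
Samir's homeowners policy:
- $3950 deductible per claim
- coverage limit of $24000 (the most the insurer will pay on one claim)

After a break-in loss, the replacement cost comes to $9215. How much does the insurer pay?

Subtract the deductible: $9215 − $3950 = $5265.
That's under the $24000 cap, so the insurer reimburses the full $5265.

$5265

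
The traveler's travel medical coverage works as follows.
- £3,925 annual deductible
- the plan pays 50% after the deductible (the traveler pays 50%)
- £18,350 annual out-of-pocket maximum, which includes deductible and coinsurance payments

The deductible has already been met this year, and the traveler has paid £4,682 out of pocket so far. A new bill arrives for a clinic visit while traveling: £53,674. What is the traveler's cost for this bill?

The deductible is already satisfied, so the full bill goes to coinsurance.
50% of £53,674 = £26,837 falls to the traveler.
Adding £26,837 to the £4,682 already spent would give £31,519, which exceeds the £18,350 cap; the traveler pays just £18,350 − £4,682 = £13,668.

£13,668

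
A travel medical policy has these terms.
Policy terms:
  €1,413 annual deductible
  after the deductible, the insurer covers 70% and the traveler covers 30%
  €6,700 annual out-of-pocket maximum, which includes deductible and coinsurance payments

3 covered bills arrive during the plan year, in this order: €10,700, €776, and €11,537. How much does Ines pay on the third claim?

€2,268.10

#1 (€10,700): deductible takes €1,413, €9,287 remains; 30% of €9,287 = €2,786.10. Cost to traveler: €4,199.10. OOP to date €4,199.10.
#2 (€776): deductible met; 30% of €776 = €232.80. Traveler pays €232.80; OOP now €4,431.90.
#3 (€11,537): deductible already satisfied, so traveler's share is 30% × €11,537 = €3,461.10. That would push OOP to €7,893, over the €6,700 cap, so traveler pays €6,700 − €4,431.90 = €2,268.10.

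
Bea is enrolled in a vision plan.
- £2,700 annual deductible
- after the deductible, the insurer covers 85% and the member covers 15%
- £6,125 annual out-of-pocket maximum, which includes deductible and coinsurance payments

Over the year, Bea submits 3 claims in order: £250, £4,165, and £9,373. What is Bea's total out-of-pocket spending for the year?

£4,363.20

Claim 1 (£250): fully absorbed by the deductible. Cost to member: £250. OOP to date £250.
Claim 2 (£4,165): deductible takes £2,450, £1,715 remains; 15% of £1,715 = £257.25. Member owes £2,707.25 (running OOP £2,957.25).
Claim 3 (£9,373): deductible met; 15% of £9,373 = £1,405.95. Member pays £1,405.95; OOP now £4,363.20.
Summing the member's payments: £250 + £2,707.25 + £1,405.95 = £4,363.20.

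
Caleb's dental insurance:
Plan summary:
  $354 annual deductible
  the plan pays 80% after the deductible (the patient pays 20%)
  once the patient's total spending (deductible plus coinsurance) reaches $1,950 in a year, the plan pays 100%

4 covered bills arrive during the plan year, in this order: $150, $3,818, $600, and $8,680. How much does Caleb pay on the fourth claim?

Bill 1, $150: all of it applies to the deductible. Patient pays $150; OOP now $150.
Bill 2, $3,818: $204 to deductible, leaving $3,614; coinsurance $3,614 × 20% = $722.80. Patient pays $926.80; OOP now $1,076.80.
Bill 3, $600: deductible already satisfied, so patient's share is 20% × $600 = $120. Patient pays $120; OOP now $1,196.80.
Bill 4, $8,680: deductible already satisfied, so patient's share is 20% × $8,680 = $1,736. Adding that to $1,196.80 gives $2,932.80, past the $1,950 cap; patient pays only $1,950 − $1,196.80 = $753.20.

$753.20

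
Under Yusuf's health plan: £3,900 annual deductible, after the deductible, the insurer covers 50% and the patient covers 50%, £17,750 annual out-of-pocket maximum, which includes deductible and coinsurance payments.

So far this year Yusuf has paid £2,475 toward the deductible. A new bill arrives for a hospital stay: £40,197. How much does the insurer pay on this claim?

£24,922

Remaining deductible: £3,900 − £2,475 = £1,425.
After the £1,425 deductible portion, £40,197 − £1,425 = £38,772 is subject to coinsurance.
50% of £38,772 = £19,386 falls to the patient.
That puts the patient's cost at £1,425 + £19,386 = £20,811 before any cap.
That would bring total out-of-pocket to £23,286, past the £17,750 cap. The patient is capped at £17,750 − £2,475 = £15,275 on this claim.
The insurer covers the remainder: £40,197 − £15,275 = £24,922.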